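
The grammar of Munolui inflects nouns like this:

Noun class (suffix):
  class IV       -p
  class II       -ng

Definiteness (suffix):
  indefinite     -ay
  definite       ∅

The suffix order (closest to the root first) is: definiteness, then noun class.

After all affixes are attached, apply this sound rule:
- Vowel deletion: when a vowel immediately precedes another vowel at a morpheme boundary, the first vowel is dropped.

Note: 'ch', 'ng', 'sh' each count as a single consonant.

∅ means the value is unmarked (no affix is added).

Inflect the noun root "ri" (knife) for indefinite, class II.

Attach definiteness indefinite -ay → riay.
Attach noun class class II -ng → riayng.
Apply vowel deletion: riayng → rayng.

rayng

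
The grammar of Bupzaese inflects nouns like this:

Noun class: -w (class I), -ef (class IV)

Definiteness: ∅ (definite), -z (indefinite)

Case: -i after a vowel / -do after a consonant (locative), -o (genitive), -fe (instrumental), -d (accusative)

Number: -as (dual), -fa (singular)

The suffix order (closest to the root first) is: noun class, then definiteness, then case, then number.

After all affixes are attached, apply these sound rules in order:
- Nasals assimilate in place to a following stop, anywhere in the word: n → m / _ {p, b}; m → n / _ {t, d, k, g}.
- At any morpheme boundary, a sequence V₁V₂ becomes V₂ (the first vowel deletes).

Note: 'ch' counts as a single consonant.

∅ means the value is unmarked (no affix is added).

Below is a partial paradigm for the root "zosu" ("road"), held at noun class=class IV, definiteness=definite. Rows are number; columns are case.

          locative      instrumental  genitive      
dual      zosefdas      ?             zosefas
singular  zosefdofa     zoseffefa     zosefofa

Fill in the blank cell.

Attach noun class class IV -ef → zosuef.
definiteness = definite: zero marking, form stays zosuef.
Attach case instrumental -fe → zosueffe.
Attach number dual -as → zosueffeas.
Nasal assimilation: no change.
Apply vowel deletion: zosueffeas → zoseffas.

zoseffas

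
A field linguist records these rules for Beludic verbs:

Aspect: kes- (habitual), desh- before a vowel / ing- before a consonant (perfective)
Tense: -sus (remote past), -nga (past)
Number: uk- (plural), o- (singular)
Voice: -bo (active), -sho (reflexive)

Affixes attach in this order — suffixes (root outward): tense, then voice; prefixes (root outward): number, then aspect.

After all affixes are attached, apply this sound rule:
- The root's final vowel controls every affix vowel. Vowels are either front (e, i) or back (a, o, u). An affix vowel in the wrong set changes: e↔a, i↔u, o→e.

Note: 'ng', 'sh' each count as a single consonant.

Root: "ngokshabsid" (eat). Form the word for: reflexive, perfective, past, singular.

Attach tense past -nga → ngokshabsidnga.
Attach number singular o- → ongokshabsidnga.
Attach aspect perfective desh- (before vowel 'o') → deshongokshabsidnga.
Attach voice reflexive -sho → deshongokshabsidngasho.
Apply vowel harmony: deshongokshabsidngasho → deshengokshabsidngeshe.

deshengokshabsidngeshe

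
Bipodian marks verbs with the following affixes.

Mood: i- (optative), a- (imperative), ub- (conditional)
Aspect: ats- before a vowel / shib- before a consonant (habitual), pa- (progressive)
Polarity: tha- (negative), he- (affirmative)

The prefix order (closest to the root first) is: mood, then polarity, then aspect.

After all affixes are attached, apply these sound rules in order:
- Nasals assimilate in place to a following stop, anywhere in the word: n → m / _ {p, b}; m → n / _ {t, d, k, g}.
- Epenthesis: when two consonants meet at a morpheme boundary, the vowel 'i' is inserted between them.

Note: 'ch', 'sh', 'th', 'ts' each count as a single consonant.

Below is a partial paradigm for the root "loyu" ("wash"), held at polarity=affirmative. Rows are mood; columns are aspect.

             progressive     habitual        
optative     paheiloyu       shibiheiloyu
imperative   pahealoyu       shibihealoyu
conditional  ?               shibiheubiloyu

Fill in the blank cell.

paheubiloyu

Attach mood conditional ub- → ubloyu.
Attach polarity affirmative he- → heubloyu.
Attach aspect progressive pa- → paheubloyu.
Nasal assimilation: no change.
Apply epenthesis: paheubloyu → paheubiloyu.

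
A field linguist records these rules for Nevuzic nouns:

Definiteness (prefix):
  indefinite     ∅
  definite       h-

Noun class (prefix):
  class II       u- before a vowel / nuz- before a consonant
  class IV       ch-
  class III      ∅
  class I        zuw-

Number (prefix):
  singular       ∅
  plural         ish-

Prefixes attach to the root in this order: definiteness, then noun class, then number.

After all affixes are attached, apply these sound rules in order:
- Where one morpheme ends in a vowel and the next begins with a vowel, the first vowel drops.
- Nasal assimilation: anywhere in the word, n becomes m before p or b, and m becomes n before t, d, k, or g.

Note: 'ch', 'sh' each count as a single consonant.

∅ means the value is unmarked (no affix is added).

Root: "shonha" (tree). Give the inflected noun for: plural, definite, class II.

Attach definiteness definite h- → hshonha.
Attach noun class class II nuz- (before consonant 'h') → nuzhshonha.
Attach number plural ish- → ishnuzhshonha.
Vowel deletion: no change.
Nasal assimilation: no change.

ishnuzhshonha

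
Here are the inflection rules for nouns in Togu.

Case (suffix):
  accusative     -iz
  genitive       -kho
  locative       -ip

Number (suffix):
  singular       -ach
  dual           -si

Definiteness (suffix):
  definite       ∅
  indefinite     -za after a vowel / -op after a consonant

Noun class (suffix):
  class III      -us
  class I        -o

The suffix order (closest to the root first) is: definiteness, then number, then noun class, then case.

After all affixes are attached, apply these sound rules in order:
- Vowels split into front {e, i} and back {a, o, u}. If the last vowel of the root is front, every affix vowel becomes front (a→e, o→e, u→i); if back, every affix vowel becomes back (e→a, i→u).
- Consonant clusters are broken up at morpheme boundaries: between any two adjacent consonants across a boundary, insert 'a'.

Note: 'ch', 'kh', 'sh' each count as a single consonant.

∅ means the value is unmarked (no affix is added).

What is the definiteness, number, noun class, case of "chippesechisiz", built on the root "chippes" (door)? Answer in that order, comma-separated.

definite, singular, class III, accusative

Segment: chippes-ach-us-iz.
definiteness: ∅ → definite.
number: -ach → singular.
noun class: -us → class III.
case: -iz → accusative.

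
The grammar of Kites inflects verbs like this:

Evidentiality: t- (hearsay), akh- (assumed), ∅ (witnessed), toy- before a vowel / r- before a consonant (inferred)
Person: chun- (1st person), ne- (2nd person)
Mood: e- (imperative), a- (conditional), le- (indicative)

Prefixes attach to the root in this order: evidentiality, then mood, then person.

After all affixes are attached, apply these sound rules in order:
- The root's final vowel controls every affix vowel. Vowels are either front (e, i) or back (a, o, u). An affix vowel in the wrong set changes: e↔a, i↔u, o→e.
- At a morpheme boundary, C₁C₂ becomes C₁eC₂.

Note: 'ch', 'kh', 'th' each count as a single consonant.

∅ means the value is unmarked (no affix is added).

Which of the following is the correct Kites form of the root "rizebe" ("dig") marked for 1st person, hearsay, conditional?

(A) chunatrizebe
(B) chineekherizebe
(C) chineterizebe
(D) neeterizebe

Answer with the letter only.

C

Attach evidentiality hearsay t- → trizebe.
Attach mood conditional a- → atrizebe.
Attach person 1st person chun- → chunatrizebe.
Apply vowel harmony: chunatrizebe → chinetrizebe.
Apply epenthesis: chinetrizebe → chineterizebe.
So the correct form is chineterizebe, option (C).
(A) chunatrizebe is wrong: it fails to apply the sound rule(s).
(D) neeterizebe is wrong: it uses 2nd person instead of 1st person for person.
(B) chineekherizebe is wrong: it uses assumed instead of hearsay for evidentiality.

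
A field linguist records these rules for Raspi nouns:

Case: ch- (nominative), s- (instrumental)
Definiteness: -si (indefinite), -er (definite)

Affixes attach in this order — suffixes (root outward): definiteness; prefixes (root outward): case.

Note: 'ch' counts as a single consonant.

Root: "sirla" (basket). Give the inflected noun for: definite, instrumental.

ssirlaer

Attach definiteness definite -er → sirlaer.
Attach case instrumental s- → ssirlaer.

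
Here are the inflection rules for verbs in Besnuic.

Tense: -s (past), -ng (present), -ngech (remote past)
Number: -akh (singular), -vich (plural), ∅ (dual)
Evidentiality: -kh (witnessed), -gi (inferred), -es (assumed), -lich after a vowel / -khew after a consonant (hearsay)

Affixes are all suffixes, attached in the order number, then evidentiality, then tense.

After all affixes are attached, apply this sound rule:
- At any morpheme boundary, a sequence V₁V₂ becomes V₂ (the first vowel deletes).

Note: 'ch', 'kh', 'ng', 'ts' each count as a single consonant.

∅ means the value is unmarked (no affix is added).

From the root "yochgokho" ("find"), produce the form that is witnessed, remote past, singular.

Attach number singular -akh → yochgokhoakh.
Attach evidentiality witnessed -kh → yochgokhoakhkh.
Attach tense remote past -ngech → yochgokhoakhkhngech.
Apply vowel deletion: yochgokhoakhkhngech → yochgokhakhkhngech.

yochgokhakhkhngech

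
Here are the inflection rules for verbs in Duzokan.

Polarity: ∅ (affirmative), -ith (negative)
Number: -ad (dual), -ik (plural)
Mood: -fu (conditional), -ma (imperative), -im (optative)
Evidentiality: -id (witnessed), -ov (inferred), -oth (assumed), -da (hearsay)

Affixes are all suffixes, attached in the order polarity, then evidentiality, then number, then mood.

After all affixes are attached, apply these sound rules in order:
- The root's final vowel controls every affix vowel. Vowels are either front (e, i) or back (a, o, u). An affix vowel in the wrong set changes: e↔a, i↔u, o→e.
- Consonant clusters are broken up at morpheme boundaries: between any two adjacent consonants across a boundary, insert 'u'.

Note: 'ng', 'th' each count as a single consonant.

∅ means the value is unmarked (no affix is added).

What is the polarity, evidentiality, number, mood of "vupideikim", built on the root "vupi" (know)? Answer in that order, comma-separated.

Segment: vupi-da-ik-im.
polarity: ∅ → affirmative.
evidentiality: -da → hearsay.
number: -ik → plural.
mood: -im → optative.

affirmative, hearsay, plural, optative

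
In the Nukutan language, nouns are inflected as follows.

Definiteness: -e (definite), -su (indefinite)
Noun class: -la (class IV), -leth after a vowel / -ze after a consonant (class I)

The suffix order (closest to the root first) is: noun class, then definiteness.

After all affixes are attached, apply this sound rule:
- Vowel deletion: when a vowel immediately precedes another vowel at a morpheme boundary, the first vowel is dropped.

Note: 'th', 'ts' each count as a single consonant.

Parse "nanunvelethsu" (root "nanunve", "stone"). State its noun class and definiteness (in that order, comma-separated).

Segment: nanunve-leth-su.
noun class: -leth/ze → class I.
definiteness: -su → indefinite.

class I, indefinite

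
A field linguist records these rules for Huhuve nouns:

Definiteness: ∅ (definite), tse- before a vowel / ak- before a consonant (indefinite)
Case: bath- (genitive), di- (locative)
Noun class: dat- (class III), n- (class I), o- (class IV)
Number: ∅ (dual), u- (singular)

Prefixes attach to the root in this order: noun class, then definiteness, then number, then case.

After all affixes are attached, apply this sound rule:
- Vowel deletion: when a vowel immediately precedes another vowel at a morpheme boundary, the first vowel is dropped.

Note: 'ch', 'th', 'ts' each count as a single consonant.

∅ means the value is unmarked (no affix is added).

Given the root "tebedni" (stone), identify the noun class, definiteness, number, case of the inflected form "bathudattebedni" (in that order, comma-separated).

Segment: bath-u-dat-tebedni.
noun class: dat- → class III.
definiteness: ∅ → definite.
number: u- → singular.
case: bath- → genitive.

class III, definite, singular, genitive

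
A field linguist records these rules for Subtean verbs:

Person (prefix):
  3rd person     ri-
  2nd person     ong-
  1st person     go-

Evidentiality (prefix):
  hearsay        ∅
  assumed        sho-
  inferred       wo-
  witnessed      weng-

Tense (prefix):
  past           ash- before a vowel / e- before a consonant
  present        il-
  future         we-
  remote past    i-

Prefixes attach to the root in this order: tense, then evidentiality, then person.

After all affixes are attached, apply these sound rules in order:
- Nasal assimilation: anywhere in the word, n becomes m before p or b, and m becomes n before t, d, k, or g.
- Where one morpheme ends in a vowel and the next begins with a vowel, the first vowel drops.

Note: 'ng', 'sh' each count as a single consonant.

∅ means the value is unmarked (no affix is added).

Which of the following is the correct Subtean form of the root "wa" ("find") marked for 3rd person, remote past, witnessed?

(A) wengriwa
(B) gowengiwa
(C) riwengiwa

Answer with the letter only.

C

Attach tense remote past i- → iwa.
Attach evidentiality witnessed weng- → wengiwa.
Attach person 3rd person ri- → riwengiwa.
Nasal assimilation: no change.
Vowel deletion: no change.
So the correct form is riwengiwa, option (C).
(B) gowengiwa is wrong: it uses 1st person instead of 3rd person for person.
(A) wengriwa is wrong: it has the affixes in the wrong order.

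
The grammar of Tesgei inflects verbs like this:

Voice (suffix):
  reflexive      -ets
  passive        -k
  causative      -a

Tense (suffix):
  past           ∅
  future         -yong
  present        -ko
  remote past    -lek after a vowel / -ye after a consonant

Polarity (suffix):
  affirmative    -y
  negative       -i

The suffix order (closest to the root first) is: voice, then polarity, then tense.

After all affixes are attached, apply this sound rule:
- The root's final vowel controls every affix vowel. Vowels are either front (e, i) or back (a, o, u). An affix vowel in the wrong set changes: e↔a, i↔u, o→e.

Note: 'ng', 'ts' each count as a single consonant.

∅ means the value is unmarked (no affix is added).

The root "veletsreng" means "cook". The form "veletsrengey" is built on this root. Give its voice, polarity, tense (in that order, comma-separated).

Segment: veletsreng-a-y.
voice: -a → causative.
polarity: -y → affirmative.
tense: ∅ → past.

causative, affirmative, past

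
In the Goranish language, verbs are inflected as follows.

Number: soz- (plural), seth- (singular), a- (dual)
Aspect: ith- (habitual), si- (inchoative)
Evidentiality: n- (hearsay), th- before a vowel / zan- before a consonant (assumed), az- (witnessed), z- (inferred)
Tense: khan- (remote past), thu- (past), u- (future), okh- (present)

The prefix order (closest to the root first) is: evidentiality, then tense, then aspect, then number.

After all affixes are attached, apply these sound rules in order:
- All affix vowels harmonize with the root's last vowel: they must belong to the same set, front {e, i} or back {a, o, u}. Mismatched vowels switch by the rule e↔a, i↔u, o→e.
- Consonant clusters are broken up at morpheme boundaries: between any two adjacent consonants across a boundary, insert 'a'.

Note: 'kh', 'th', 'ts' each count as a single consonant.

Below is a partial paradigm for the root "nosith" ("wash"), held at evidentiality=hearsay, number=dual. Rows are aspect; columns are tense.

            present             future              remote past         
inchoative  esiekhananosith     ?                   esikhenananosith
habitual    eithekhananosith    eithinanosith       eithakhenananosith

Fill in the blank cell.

esiinanosith

Attach evidentiality hearsay n- → nnosith.
Attach tense future u- → unnosith.
Attach aspect inchoative si- → siunnosith.
Attach number dual a- → asiunnosith.
Apply vowel harmony: asiunnosith → esiinnosith.
Apply epenthesis: esiinnosith → esiinanosith.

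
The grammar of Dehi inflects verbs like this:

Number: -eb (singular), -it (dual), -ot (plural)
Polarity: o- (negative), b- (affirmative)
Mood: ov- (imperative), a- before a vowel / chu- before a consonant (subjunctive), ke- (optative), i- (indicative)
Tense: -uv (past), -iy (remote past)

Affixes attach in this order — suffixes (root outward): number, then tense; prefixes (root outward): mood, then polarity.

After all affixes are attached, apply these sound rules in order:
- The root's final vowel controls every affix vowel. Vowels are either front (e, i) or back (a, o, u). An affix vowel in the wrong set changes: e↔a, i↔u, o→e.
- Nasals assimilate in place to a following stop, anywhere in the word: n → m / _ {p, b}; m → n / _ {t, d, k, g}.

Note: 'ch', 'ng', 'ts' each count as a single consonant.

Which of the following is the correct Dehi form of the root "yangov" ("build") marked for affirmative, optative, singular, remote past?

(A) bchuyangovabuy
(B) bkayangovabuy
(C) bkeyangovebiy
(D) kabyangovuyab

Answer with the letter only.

B

Attach mood optative ke- → keyangov.
Attach polarity affirmative b- → bkeyangov.
Attach number singular -eb → bkeyangoveb.
Attach tense remote past -iy → bkeyangovebiy.
Apply vowel harmony: bkeyangovebiy → bkayangovabuy.
Nasal assimilation: no change.
So the correct form is bkayangovabuy, option (B).
(D) kabyangovuyab is wrong: it has the affixes in the wrong order.
(C) bkeyangovebiy is wrong: it fails to apply the sound rule(s).
(A) bchuyangovabuy is wrong: it uses subjunctive instead of optative for mood.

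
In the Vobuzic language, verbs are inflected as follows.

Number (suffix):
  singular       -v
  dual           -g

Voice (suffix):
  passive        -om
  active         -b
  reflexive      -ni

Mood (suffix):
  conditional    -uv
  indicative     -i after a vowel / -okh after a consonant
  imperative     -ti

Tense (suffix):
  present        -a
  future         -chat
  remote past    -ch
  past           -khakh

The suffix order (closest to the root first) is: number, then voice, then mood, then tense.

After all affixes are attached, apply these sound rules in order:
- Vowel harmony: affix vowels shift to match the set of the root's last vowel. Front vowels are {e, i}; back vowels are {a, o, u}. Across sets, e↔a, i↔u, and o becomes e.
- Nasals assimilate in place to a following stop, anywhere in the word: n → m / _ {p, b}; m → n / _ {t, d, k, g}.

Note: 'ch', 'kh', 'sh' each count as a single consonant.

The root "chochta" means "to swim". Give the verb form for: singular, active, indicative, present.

chochtavbokha

Attach number singular -v → chochtav.
Attach voice active -b → chochtavb.
Attach mood indicative -okh (after consonant 'b') → chochtavbokh.
Attach tense present -a → chochtavbokha.
Vowel harmony: no change.
Nasal assimilation: no change.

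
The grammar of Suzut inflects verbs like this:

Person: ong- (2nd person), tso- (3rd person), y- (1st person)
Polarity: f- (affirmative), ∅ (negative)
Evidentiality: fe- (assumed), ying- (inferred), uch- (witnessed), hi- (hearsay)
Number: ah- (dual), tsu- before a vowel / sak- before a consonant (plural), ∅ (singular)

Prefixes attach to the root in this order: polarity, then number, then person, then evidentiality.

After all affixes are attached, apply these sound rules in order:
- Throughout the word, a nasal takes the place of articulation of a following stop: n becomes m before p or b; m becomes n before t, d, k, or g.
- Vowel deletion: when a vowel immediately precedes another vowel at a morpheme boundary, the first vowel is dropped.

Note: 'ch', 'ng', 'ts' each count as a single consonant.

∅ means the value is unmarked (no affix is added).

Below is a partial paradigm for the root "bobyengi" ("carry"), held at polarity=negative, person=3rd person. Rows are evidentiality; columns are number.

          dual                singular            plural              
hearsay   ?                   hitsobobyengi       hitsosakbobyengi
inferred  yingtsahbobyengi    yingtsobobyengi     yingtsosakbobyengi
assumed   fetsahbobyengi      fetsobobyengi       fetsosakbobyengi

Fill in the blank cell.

hitsahbobyengi

polarity = negative: zero marking, form stays bobyengi.
Attach number dual ah- → ahbobyengi.
Attach person 3rd person tso- → tsoahbobyengi.
Attach evidentiality hearsay hi- → hitsoahbobyengi.
Nasal assimilation: no change.
Apply vowel deletion: hitsoahbobyengi → hitsahbobyengi.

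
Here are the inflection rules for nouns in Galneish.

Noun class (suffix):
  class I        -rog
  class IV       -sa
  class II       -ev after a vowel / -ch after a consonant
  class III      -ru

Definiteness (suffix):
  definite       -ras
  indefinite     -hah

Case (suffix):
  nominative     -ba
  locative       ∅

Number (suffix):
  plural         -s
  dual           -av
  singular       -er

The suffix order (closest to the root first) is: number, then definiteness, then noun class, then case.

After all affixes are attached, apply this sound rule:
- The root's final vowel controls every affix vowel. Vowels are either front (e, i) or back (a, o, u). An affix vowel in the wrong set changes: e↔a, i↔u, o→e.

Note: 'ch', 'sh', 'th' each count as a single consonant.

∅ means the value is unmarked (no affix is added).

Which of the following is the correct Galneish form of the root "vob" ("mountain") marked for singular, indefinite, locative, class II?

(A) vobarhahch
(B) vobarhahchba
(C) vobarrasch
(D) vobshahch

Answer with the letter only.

A

Attach number singular -er → vober.
Attach definiteness indefinite -hah → voberhah.
Attach noun class class II -ch (after consonant 'h') → voberhahch.
case = locative: zero marking, form stays voberhahch.
Apply vowel harmony: voberhahch → vobarhahch.
So the correct form is vobarhahch, option (A).
(C) vobarrasch is wrong: it uses definite instead of indefinite for definiteness.
(D) vobshahch is wrong: it uses plural instead of singular for number.
(B) vobarhahchba is wrong: it uses nominative instead of locative for case.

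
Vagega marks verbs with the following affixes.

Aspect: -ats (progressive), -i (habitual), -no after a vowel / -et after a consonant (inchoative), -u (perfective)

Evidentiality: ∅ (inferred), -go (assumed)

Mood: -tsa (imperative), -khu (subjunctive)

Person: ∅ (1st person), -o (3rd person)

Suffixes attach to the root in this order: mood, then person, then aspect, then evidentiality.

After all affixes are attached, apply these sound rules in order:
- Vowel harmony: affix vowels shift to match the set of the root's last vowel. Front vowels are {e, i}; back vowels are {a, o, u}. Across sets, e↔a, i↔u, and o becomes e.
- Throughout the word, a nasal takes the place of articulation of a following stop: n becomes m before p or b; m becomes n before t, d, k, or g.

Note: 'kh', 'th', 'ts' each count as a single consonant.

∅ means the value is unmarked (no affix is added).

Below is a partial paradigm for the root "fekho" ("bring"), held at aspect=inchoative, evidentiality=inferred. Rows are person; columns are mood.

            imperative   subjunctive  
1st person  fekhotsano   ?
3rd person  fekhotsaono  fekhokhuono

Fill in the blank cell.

Attach mood subjunctive -khu → fekhokhu.
person = 1st person: zero marking, form stays fekhokhu.
Attach aspect inchoative -no (after vowel 'u') → fekhokhuno.
evidentiality = inferred: zero marking, form stays fekhokhuno.
Vowel harmony: no change.
Nasal assimilation: no change.

fekhokhuno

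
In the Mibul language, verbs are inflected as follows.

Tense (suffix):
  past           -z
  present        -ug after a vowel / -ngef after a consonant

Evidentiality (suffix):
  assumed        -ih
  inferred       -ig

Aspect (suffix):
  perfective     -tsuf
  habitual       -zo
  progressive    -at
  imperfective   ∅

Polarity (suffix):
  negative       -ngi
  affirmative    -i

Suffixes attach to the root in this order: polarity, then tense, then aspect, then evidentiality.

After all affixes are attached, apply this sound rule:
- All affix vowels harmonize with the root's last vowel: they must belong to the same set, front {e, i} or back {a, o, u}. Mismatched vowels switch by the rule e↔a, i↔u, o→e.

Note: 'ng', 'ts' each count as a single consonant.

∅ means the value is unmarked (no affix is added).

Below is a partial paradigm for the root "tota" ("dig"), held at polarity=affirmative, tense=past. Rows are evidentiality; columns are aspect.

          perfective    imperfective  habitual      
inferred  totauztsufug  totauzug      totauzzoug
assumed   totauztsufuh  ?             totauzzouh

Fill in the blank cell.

Attach polarity affirmative -i → totai.
Attach tense past -z → totaiz.
aspect = imperfective: zero marking, form stays totaiz.
Attach evidentiality assumed -ih → totaizih.
Apply vowel harmony: totaizih → totauzuh.

totauzuh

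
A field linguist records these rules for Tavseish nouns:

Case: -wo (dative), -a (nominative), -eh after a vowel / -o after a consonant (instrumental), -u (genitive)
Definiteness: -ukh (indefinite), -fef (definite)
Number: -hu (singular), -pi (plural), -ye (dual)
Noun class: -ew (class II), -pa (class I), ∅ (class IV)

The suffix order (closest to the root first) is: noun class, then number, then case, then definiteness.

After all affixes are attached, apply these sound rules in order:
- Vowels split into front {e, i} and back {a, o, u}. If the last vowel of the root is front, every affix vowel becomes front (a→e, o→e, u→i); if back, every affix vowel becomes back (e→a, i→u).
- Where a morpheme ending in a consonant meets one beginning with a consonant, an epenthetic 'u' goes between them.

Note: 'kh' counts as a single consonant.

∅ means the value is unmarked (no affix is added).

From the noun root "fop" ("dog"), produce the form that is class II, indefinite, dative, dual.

Attach noun class class II -ew → fopew.
Attach number dual -ye → fopewye.
Attach case dative -wo → fopewyewo.
Attach definiteness indefinite -ukh → fopewyewoukh.
Apply vowel harmony: fopewyewoukh → fopawyawoukh.
Apply epenthesis: fopawyawoukh → fopawuyawoukh.

fopawuyawoukh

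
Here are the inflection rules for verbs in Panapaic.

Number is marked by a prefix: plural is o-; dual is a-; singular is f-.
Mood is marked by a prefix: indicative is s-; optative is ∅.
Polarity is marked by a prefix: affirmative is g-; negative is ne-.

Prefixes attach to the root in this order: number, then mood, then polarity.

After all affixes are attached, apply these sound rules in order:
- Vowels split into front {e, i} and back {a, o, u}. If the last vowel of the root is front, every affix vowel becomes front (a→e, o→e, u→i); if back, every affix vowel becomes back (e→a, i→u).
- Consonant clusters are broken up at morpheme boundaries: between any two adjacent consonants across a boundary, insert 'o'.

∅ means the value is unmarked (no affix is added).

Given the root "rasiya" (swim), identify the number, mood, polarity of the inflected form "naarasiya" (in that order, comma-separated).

dual, optative, negative

Segment: ne-a-rasiya.
number: a- → dual.
mood: ∅ → optative.
polarity: ne- → negative.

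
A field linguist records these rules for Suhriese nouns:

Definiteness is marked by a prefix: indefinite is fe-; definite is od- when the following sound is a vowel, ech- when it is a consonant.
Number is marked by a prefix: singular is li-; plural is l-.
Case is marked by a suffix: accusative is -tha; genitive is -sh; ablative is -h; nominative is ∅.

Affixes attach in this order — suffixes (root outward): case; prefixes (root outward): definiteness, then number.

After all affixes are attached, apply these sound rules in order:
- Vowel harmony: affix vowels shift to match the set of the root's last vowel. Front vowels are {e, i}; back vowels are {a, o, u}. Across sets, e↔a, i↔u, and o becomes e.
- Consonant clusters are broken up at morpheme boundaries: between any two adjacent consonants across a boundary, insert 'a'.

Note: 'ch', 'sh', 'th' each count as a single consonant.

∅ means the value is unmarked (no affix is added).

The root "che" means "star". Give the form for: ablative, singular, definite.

liechacheh

Attach case ablative -h → cheh.
Attach definiteness definite ech- (before consonant 'ch') → echcheh.
Attach number singular li- → liechcheh.
Vowel harmony: no change.
Apply epenthesis: liechcheh → liechacheh.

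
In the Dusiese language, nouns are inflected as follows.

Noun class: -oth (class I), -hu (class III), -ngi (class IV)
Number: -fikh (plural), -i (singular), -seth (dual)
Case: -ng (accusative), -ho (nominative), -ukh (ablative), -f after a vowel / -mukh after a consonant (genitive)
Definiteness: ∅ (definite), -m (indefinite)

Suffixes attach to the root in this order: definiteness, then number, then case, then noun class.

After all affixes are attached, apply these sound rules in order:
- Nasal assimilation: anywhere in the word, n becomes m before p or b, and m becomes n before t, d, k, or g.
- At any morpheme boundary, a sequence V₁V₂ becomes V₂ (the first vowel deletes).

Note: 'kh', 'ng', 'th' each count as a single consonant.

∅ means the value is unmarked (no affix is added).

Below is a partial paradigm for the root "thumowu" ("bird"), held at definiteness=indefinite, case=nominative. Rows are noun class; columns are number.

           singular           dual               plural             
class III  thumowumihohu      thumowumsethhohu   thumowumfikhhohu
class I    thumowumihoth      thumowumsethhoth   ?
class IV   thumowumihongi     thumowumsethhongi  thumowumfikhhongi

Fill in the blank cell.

Attach definiteness indefinite -m → thumowum.
Attach number plural -fikh → thumowumfikh.
Attach case nominative -ho → thumowumfikhho.
Attach noun class class I -oth → thumowumfikhhooth.
Nasal assimilation: no change.
Apply vowel deletion: thumowumfikhhooth → thumowumfikhhoth.

thumowumfikhhoth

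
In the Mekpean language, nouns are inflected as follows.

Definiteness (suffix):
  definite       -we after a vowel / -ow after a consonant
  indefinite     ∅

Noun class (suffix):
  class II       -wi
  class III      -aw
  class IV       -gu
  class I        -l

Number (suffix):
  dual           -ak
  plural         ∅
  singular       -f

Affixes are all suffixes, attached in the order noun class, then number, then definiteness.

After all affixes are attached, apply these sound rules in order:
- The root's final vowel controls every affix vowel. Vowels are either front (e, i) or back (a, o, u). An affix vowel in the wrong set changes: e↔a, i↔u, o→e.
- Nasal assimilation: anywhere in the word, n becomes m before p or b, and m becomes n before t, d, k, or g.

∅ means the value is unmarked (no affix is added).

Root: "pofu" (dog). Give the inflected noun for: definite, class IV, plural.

pofuguwa

Attach noun class class IV -gu → pofugu.
number = plural: zero marking, form stays pofugu.
Attach definiteness definite -we (after vowel 'u') → pofuguwe.
Apply vowel harmony: pofuguwe → pofuguwa.
Nasal assimilation: no change.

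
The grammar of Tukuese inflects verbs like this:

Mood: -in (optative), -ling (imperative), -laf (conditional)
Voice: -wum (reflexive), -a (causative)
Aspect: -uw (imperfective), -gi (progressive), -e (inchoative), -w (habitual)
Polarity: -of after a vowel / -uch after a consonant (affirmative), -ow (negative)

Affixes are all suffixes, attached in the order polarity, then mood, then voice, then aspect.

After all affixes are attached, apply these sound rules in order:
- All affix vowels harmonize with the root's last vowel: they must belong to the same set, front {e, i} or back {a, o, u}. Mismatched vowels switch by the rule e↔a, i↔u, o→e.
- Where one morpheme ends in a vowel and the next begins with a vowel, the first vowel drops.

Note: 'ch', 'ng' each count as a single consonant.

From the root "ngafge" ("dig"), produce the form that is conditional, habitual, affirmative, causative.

ngafgeflefew

Attach polarity affirmative -of (after vowel 'e') → ngafgeof.
Attach mood conditional -laf → ngafgeoflaf.
Attach voice causative -a → ngafgeoflafa.
Attach aspect habitual -w → ngafgeoflafaw.
Apply vowel harmony: ngafgeoflafaw → ngafgeeflefew.
Apply vowel deletion: ngafgeeflefew → ngafgeflefew.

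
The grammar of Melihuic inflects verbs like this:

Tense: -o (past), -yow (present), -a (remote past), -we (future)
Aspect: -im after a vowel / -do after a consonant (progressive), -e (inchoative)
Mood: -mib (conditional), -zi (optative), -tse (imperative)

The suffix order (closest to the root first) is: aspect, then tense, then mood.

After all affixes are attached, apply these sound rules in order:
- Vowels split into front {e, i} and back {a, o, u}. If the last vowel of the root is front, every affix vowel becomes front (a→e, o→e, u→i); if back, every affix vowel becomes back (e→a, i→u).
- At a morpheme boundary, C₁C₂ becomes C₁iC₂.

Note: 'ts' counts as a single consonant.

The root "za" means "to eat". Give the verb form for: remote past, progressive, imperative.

Attach aspect progressive -im (after vowel 'a') → zaim.
Attach tense remote past -a → zaima.
Attach mood imperative -tse → zaimatse.
Apply vowel harmony: zaimatse → zaumatsa.
Epenthesis: no change.

zaumatsa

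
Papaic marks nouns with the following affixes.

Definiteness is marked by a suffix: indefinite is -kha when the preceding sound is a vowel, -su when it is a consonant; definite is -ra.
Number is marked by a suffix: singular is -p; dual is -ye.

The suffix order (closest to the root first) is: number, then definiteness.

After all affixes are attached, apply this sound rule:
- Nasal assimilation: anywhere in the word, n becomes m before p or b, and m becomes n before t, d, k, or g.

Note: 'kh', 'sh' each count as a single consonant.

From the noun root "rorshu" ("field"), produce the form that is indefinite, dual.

rorshuyekha

Attach number dual -ye → rorshuye.
Attach definiteness indefinite -kha (after vowel 'e') → rorshuyekha.
Nasal assimilation: no change.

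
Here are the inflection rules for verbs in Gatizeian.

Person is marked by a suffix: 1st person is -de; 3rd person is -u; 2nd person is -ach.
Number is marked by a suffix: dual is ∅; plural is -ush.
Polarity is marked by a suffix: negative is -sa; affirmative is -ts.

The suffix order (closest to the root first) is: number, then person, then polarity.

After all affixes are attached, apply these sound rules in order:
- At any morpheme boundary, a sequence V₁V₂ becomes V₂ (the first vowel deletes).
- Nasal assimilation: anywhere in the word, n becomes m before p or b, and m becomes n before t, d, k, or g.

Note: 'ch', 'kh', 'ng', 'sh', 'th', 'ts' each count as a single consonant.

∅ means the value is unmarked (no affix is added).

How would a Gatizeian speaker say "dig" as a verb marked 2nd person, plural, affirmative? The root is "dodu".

Attach number plural -ush → doduush.
Attach person 2nd person -ach → doduushach.
Attach polarity affirmative -ts → doduushachts.
Apply vowel deletion: doduushachts → dodushachts.
Nasal assimilation: no change.

dodushachts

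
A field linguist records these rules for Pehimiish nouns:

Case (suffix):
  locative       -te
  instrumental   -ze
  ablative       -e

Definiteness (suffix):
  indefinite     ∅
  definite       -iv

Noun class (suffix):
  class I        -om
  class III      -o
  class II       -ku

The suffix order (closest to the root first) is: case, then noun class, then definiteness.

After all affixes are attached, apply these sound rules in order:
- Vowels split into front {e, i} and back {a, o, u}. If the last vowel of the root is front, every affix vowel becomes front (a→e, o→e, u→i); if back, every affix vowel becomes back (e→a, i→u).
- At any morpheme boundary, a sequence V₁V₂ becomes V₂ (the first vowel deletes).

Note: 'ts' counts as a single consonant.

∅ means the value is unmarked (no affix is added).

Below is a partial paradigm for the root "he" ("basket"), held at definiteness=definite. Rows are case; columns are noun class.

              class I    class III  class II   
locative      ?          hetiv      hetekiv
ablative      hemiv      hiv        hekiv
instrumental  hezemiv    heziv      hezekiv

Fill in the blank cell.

hetemiv

Attach case locative -te → hete.
Attach noun class class I -om → heteom.
Attach definiteness definite -iv → heteomiv.
Apply vowel harmony: heteomiv → heteemiv.
Apply vowel deletion: heteemiv → hetemiv.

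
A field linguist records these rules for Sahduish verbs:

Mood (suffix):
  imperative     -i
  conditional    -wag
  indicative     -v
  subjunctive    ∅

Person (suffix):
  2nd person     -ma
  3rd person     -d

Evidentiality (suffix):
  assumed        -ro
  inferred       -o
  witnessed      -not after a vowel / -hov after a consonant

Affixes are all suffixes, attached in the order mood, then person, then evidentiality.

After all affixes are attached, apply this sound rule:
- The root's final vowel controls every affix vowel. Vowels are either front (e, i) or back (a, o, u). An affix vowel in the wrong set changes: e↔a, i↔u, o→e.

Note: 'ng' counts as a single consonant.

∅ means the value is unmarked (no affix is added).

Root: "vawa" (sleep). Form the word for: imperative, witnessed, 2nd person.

vawaumanot

Attach mood imperative -i → vawai.
Attach person 2nd person -ma → vawaima.
Attach evidentiality witnessed -not (after vowel 'a') → vawaimanot.
Apply vowel harmony: vawaimanot → vawaumanot.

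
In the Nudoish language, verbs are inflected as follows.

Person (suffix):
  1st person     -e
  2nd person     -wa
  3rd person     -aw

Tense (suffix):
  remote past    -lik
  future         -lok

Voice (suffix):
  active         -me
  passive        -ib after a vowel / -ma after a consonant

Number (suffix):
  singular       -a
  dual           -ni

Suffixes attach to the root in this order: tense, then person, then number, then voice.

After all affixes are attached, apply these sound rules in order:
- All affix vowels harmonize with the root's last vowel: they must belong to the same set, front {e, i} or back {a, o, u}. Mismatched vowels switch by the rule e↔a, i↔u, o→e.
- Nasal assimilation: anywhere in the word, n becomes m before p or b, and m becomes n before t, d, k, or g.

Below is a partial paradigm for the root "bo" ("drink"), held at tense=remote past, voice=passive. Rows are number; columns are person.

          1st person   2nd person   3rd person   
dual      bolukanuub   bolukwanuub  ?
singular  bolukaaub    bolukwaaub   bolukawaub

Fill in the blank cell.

bolukawnuub

Attach tense remote past -lik → bolik.
Attach person 3rd person -aw → bolikaw.
Attach number dual -ni → bolikawni.
Attach voice passive -ib (after vowel 'i') → bolikawniib.
Apply vowel harmony: bolikawniib → bolukawnuub.
Nasal assimilation: no change.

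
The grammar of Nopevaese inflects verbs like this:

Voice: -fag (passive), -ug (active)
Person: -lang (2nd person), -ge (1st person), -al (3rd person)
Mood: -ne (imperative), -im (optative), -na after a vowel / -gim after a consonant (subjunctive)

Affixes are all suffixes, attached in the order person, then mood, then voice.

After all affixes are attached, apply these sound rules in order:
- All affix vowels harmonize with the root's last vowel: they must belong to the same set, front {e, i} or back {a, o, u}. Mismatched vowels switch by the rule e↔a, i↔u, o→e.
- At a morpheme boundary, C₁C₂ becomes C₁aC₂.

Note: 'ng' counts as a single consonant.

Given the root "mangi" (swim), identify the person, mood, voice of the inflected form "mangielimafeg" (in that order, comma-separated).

Segment: mangi-al-im-fag.
person: -al → 3rd person.
mood: -im → optative.
voice: -fag → passive.

3rd person, optative, passive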